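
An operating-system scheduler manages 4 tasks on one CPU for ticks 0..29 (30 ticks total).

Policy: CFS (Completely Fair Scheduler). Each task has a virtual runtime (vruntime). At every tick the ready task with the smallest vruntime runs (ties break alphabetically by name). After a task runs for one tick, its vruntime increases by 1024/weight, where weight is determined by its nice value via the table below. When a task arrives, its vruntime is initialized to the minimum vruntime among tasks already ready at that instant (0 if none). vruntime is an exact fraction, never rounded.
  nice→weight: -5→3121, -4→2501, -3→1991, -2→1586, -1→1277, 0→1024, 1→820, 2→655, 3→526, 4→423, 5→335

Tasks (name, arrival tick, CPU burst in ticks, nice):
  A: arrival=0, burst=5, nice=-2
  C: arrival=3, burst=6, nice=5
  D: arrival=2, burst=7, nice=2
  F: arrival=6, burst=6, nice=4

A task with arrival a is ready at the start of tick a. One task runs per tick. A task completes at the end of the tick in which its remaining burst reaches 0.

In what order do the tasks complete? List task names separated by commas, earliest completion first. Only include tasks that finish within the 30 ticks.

completion order = A, D, F, C

t=0: vr[A=0] → run A
t=1: vr[A=512/793] → run A
t=2: vr[A=1024/793 D=1024/793] → run A
t=3: vr[A=1536/793 C=1024/793 D=1024/793] → run C
t=4: vr[A=1536/793 C=1155072/265655 D=1024/793] → run D
t=5: vr[A=1536/793 C=1155072/265655 D=1482752/519415] → run A
t=6: vr[A=2048/793 C=1155072/265655 D=1482752/519415 F=2048/793] → run A
t=7: vr[C=1155072/265655 D=1482752/519415 F=2048/793] → run F
t=8: vr[C=1155072/265655 D=1482752/519415 F=1678336/335439] → run D
t=9: vr[C=1155072/265655 D=2294784/519415 F=1678336/335439] → run C
t=10: vr[C=1967104/265655 D=2294784/519415 F=1678336/335439] → run D
t=11: vr[C=1967104/265655 D=3106816/519415 F=1678336/335439] → run F
t=12: vr[C=1967104/265655 D=3106816/519415 F=2490368/335439] → run D
t=13: vr[C=1967104/265655 D=3918848/519415 F=2490368/335439] → run C
t=14: vr[C=2779136/265655 D=3918848/519415 F=2490368/335439] → run F
t=15: vr[C=2779136/265655 D=3918848/519415 F=1100800/111813] → run D
t=16: vr[C=2779136/265655 D=946176/103883 F=1100800/111813] → run D
t=17: vr[C=2779136/265655 D=5542912/519415 F=1100800/111813] → run F
t=18: vr[C=2779136/265655 D=5542912/519415 F=4114432/335439] → run C
t=19: vr[C=3591168/265655 D=5542912/519415 F=4114432/335439] → run D
t=20: vr[C=3591168/265655 F=4114432/335439] → run F
t=21: vr[C=3591168/265655 F=4926464/335439] → run C
t=22: vr[C=880640/53131 F=4926464/335439] → run F
t=23: vr[C=880640/53131] → run C
t=24: (idle)
t=25: (idle)
t=26: (idle)
t=27: (idle)
t=28: (idle)
t=29: (idle)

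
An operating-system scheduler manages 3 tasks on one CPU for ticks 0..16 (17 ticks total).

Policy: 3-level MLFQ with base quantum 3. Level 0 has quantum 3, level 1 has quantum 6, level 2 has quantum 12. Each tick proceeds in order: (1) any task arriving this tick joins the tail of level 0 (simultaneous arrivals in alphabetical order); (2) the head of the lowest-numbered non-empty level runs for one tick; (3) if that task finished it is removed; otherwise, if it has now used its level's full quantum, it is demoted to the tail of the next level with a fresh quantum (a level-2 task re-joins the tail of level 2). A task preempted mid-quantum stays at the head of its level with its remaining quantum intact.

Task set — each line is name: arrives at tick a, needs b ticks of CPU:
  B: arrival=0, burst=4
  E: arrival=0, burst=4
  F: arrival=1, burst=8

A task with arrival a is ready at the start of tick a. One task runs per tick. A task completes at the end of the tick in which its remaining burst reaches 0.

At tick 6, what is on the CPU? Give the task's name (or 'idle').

running at tick 6 = F

t=0: L0/L1/L2 = BE/-/- → run B
t=1: L0/L1/L2 = BEF/-/- → run B
t=2: L0/L1/L2 = BEF/-/- → run B
t=3: L0/L1/L2 = EF/B/- → run E
t=4: L0/L1/L2 = EF/B/- → run E
t=5: L0/L1/L2 = EF/B/- → run E
t=6: L0/L1/L2 = F/BE/- → run F
t=7: L0/L1/L2 = F/BE/- → run F
t=8: L0/L1/L2 = F/BE/- → run F
t=9: L0/L1/L2 = -/BEF/- → run B
t=10: L0/L1/L2 = -/EF/- → run E
t=11: L0/L1/L2 = -/F/- → run F
t=12: L0/L1/L2 = -/F/- → run F
t=13: L0/L1/L2 = -/F/- → run F
t=14: L0/L1/L2 = -/F/- → run F
t=15: L0/L1/L2 = -/F/- → run F
t=16: (idle)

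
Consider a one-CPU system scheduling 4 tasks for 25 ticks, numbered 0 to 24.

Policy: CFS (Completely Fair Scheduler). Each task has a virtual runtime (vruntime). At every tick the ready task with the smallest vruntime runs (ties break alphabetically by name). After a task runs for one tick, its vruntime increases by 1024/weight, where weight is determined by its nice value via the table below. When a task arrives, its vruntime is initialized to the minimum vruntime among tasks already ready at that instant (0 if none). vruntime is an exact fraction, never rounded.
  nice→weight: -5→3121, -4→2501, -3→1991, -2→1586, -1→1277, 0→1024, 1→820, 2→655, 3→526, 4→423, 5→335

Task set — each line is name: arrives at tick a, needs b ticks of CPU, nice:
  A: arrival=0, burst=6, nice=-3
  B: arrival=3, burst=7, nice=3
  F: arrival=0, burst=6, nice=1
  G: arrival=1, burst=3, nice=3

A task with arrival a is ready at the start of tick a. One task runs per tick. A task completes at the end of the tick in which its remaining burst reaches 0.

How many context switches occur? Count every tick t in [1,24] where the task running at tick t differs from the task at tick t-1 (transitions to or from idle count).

t=0: vr[A=0 F=0] → run A
t=1: vr[A=1024/1991 F=0 G=0] → run F
t=2: vr[A=1024/1991 F=256/205 G=0] → run G
t=3: vr[A=1024/1991 B=1024/1991 F=256/205 G=512/263] → run A
t=4: vr[A=2048/1991 B=1024/1991 F=256/205 G=512/263] → run B
t=5: vr[A=2048/1991 B=1288704/523633 F=256/205 G=512/263] → run A
t=6: vr[A=3072/1991 B=1288704/523633 F=256/205 G=512/263] → run F
t=7: vr[A=3072/1991 B=1288704/523633 F=512/205 G=512/263] → run A
t=8: vr[A=4096/1991 B=1288704/523633 F=512/205 G=512/263] → run G
t=9: vr[A=4096/1991 B=1288704/523633 F=512/205 G=1024/263] → run A
t=10: vr[A=5120/1991 B=1288704/523633 F=512/205 G=1024/263] → run B
t=11: vr[A=5120/1991 B=2308096/523633 F=512/205 G=1024/263] → run F
t=12: vr[A=5120/1991 B=2308096/523633 F=768/205 G=1024/263] → run A
t=13: vr[B=2308096/523633 F=768/205 G=1024/263] → run F
t=14: vr[B=2308096/523633 F=1024/205 G=1024/263] → run G
t=15: vr[B=2308096/523633 F=1024/205] → run B
t=16: vr[B=3327488/523633 F=1024/205] → run F
t=17: vr[B=3327488/523633 F=256/41] → run F
t=18: vr[B=3327488/523633] → run B
t=19: vr[B=4346880/523633] → run B
t=20: vr[B=5366272/523633] → run B
t=21: vr[B=6385664/523633] → run B
t=22: (idle)
t=23: (idle)
t=24: (idle)

context switches = 18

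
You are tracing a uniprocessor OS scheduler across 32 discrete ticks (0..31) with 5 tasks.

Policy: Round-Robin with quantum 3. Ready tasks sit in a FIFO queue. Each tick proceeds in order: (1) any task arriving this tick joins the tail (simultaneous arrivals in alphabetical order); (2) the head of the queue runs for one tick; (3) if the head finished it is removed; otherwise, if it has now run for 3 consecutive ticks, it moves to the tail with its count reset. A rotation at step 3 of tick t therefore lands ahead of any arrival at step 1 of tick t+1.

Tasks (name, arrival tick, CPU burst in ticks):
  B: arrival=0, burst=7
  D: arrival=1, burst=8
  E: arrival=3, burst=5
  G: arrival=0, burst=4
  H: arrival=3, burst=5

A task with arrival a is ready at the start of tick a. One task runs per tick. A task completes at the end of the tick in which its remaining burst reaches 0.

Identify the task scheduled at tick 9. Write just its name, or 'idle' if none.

t=0: queue=[B,G] q_used=0 → run B
t=1: queue=[B,G,D] q_used=1 → run B
t=2: queue=[B,G,D] q_used=2 → run B
t=3: queue=[G,D,B,E,H] q_used=0 → run G
t=4: queue=[G,D,B,E,H] q_used=1 → run G
t=5: queue=[G,D,B,E,H] q_used=2 → run G
t=6: queue=[D,B,E,H,G] q_used=0 → run D
t=7: queue=[D,B,E,H,G] q_used=1 → run D
t=8: queue=[D,B,E,H,G] q_used=2 → run D
t=9: queue=[B,E,H,G,D] q_used=0 → run B
t=10: queue=[B,E,H,G,D] q_used=1 → run B
t=11: queue=[B,E,H,G,D] q_used=2 → run B
t=12: queue=[E,H,G,D,B] q_used=0 → run E
t=13: queue=[E,H,G,D,B] q_used=1 → run E
t=14: queue=[E,H,G,D,B] q_used=2 → run E
t=15: queue=[H,G,D,B,E] q_used=0 → run H
t=16: queue=[H,G,D,B,E] q_used=1 → run H
t=17: queue=[H,G,D,B,E] q_used=2 → run H
t=18: queue=[G,D,B,E,H] q_used=0 → run G
t=19: queue=[D,B,E,H] q_used=0 → run D
t=20: queue=[D,B,E,H] q_used=1 → run D
t=21: queue=[D,B,E,H] q_used=2 → run D
t=22: queue=[B,E,H,D] q_used=0 → run B
t=23: queue=[E,H,D] q_used=0 → run E
t=24: queue=[E,H,D] q_used=1 → run E
t=25: queue=[H,D] q_used=0 → run H
t=26: queue=[H,D] q_used=1 → run H
t=27: queue=[D] q_used=0 → run D
t=28: queue=[D] q_used=1 → run D
t=29: (idle)
t=30: (idle)
t=31: (idle)

running at tick 9 = B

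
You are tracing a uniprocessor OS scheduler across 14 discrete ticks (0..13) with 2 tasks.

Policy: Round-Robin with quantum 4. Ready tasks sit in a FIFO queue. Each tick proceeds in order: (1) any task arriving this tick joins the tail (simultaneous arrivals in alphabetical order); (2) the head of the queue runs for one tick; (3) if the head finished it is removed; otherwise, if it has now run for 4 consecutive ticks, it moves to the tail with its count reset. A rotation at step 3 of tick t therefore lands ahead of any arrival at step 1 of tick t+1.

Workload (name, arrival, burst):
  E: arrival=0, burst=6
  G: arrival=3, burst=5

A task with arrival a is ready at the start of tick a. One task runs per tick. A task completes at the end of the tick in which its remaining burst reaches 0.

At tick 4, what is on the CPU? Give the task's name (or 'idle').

running at tick 4 = G

t=0: queue=[E] q_used=0 → run E
t=1: queue=[E] q_used=1 → run E
t=2: queue=[E] q_used=2 → run E
t=3: queue=[E,G] q_used=3 → run E
t=4: queue=[G,E] q_used=0 → run G
t=5: queue=[G,E] q_used=1 → run G
t=6: queue=[G,E] q_used=2 → run G
t=7: queue=[G,E] q_used=3 → run G
t=8: queue=[E,G] q_used=0 → run E
t=9: queue=[E,G] q_used=1 → run E
t=10: queue=[G] q_used=0 → run G
t=11: (idle)
t=12: (idle)
t=13: (idle)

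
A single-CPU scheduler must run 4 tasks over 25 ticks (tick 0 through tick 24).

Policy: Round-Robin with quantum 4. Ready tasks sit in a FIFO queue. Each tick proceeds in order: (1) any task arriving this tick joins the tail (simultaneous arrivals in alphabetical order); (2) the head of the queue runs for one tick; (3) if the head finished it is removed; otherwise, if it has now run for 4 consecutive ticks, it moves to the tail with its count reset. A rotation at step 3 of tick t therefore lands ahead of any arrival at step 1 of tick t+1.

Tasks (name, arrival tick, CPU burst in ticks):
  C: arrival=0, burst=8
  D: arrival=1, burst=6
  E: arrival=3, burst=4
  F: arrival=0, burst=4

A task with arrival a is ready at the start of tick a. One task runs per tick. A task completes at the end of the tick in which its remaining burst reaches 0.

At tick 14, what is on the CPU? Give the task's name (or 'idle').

running at tick 14 = E

t=0: queue=[C,F] q_used=0 → run C
t=1: queue=[C,F,D] q_used=1 → run C
t=2: queue=[C,F,D] q_used=2 → run C
t=3: queue=[C,F,D,E] q_used=3 → run C
t=4: queue=[F,D,E,C] q_used=0 → run F
t=5: queue=[F,D,E,C] q_used=1 → run F
t=6: queue=[F,D,E,C] q_used=2 → run F
t=7: queue=[F,D,E,C] q_used=3 → run F
t=8: queue=[D,E,C] q_used=0 → run D
t=9: queue=[D,E,C] q_used=1 → run D
t=10: queue=[D,E,C] q_used=2 → run D
t=11: queue=[D,E,C] q_used=3 → run D
t=12: queue=[E,C,D] q_used=0 → run E
t=13: queue=[E,C,D] q_used=1 → run E
t=14: queue=[E,C,D] q_used=2 → run E
t=15: queue=[E,C,D] q_used=3 → run E
t=16: queue=[C,D] q_used=0 → run C
t=17: queue=[C,D] q_used=1 → run C
t=18: queue=[C,D] q_used=2 → run C
t=19: queue=[C,D] q_used=3 → run C
t=20: queue=[D] q_used=0 → run D
t=21: queue=[D] q_used=1 → run D
t=22: (idle)
t=23: (idle)
t=24: (idle)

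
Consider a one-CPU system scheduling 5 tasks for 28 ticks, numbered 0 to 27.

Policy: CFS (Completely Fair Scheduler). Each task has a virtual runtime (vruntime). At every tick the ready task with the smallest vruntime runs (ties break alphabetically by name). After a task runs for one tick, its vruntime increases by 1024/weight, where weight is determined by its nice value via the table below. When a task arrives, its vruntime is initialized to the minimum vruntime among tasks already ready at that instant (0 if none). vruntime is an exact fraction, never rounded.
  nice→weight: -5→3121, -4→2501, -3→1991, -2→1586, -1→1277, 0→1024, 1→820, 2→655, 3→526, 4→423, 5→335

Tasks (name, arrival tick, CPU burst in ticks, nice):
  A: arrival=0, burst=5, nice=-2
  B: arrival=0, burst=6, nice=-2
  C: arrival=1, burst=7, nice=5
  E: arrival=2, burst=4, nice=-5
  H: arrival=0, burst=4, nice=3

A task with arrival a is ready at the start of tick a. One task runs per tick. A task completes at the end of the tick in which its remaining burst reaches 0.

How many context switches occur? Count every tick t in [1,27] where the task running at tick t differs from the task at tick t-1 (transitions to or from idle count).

context switches = 20

t=0: vr[A=0 B=0 H=0] → run A
t=1: vr[A=512/793 B=0 C=0 H=0] → run B
t=2: vr[A=512/793 B=512/793 C=0 E=0 H=0] → run C
t=3: vr[A=512/793 B=512/793 C=1024/335 E=0 H=0] → run E
t=4: vr[A=512/793 B=512/793 C=1024/335 E=1024/3121 H=0] → run H
t=5: vr[A=512/793 B=512/793 C=1024/335 E=1024/3121 H=512/263] → run E
t=6: vr[A=512/793 B=512/793 C=1024/335 E=2048/3121 H=512/263] → run A
t=7: vr[A=1024/793 B=512/793 C=1024/335 E=2048/3121 H=512/263] → run B
t=8: vr[A=1024/793 B=1024/793 C=1024/335 E=2048/3121 H=512/263] → run E
t=9: vr[A=1024/793 B=1024/793 C=1024/335 E=3072/3121 H=512/263] → run E
t=10: vr[A=1024/793 B=1024/793 C=1024/335 H=512/263] → run A
t=11: vr[A=1536/793 B=1024/793 C=1024/335 H=512/263] → run B
t=12: vr[A=1536/793 B=1536/793 C=1024/335 H=512/263] → run A
t=13: vr[A=2048/793 B=1536/793 C=1024/335 H=512/263] → run B
t=14: vr[A=2048/793 B=2048/793 C=1024/335 H=512/263] → run H
t=15: vr[A=2048/793 B=2048/793 C=1024/335 H=1024/263] → run A
t=16: vr[B=2048/793 C=1024/335 H=1024/263] → run B
t=17: vr[B=2560/793 C=1024/335 H=1024/263] → run C
t=18: vr[B=2560/793 C=2048/335 H=1024/263] → run B
t=19: vr[C=2048/335 H=1024/263] → run H
t=20: vr[C=2048/335 H=1536/263] → run H
t=21: vr[C=2048/335] → run C
t=22: vr[C=3072/335] → run C
t=23: vr[C=4096/335] → run C
t=24: vr[C=1024/67] → run C
t=25: vr[C=6144/335] → run C
t=26: (idle)
t=27: (idle)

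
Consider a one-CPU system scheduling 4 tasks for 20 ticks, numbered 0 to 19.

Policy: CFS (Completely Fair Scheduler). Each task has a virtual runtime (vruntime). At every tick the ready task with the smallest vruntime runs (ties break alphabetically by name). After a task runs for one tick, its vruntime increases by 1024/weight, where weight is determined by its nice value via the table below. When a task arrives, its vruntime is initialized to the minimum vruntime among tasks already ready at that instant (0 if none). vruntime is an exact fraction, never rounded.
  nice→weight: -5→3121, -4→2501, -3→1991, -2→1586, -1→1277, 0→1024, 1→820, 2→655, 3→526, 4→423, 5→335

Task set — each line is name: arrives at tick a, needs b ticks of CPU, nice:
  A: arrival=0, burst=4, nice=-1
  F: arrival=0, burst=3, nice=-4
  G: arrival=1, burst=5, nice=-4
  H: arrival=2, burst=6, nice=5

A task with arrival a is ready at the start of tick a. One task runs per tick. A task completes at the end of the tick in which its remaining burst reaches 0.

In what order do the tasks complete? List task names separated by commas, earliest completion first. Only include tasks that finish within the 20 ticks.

completion order = F, G, A, H

t=0: vr[A=0 F=0] → run A
t=1: vr[A=1024/1277 F=0 G=0] → run F
t=2: vr[A=1024/1277 F=1024/2501 G=0 H=0] → run G
t=3: vr[A=1024/1277 F=1024/2501 G=1024/2501 H=0] → run H
t=4: vr[A=1024/1277 F=1024/2501 G=1024/2501 H=1024/335] → run F
t=5: vr[A=1024/1277 F=2048/2501 G=1024/2501 H=1024/335] → run G
t=6: vr[A=1024/1277 F=2048/2501 G=2048/2501 H=1024/335] → run A
t=7: vr[A=2048/1277 F=2048/2501 G=2048/2501 H=1024/335] → run F
t=8: vr[A=2048/1277 G=2048/2501 H=1024/335] → run G
t=9: vr[A=2048/1277 G=3072/2501 H=1024/335] → run G
t=10: vr[A=2048/1277 G=4096/2501 H=1024/335] → run A
t=11: vr[A=3072/1277 G=4096/2501 H=1024/335] → run G
t=12: vr[A=3072/1277 H=1024/335] → run A
t=13: vr[H=1024/335] → run H
t=14: vr[H=2048/335] → run H
t=15: vr[H=3072/335] → run H
t=16: vr[H=4096/335] → run H
t=17: vr[H=1024/67] → run H
t=18: (idle)
t=19: (idle)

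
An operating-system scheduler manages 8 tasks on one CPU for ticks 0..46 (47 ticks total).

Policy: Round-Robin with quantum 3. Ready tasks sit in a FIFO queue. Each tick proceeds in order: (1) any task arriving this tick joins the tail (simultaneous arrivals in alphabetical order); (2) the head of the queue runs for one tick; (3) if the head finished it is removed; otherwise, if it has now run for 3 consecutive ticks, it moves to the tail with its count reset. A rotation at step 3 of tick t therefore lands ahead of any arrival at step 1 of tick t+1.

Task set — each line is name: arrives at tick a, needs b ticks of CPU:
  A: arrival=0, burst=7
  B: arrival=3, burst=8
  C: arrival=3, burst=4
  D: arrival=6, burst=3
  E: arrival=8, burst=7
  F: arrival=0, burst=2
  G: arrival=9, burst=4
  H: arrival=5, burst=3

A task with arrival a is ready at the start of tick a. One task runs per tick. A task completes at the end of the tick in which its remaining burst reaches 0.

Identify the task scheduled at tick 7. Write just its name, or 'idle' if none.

running at tick 7 = A

t=0: queue=[A,F] q_used=0 → run A
t=1: queue=[A,F] q_used=1 → run A
t=2: queue=[A,F] q_used=2 → run A
t=3: queue=[F,A,B,C] q_used=0 → run F
t=4: queue=[F,A,B,C] q_used=1 → run F
t=5: queue=[A,B,C,H] q_used=0 → run A
t=6: queue=[A,B,C,H,D] q_used=1 → run A
t=7: queue=[A,B,C,H,D] q_used=2 → run A
t=8: queue=[B,C,H,D,A,E] q_used=0 → run B
t=9: queue=[B,C,H,D,A,E,G] q_used=1 → run B
t=10: queue=[B,C,H,D,A,E,G] q_used=2 → run B
t=11: queue=[C,H,D,A,E,G,B] q_used=0 → run C
t=12: queue=[C,H,D,A,E,G,B] q_used=1 → run C
t=13: queue=[C,H,D,A,E,G,B] q_used=2 → run C
t=14: queue=[H,D,A,E,G,B,C] q_used=0 → run H
t=15: queue=[H,D,A,E,G,B,C] q_used=1 → run H
t=16: queue=[H,D,A,E,G,B,C] q_used=2 → run H
t=17: queue=[D,A,E,G,B,C] q_used=0 → run D
t=18: queue=[D,A,E,G,B,C] q_used=1 → run D
t=19: queue=[D,A,E,G,B,C] q_used=2 → run D
t=20: queue=[A,E,G,B,C] q_used=0 → run A
t=21: queue=[E,G,B,C] q_used=0 → run E
t=22: queue=[E,G,B,C] q_used=1 → run E
t=23: queue=[E,G,B,C] q_used=2 → run E
t=24: queue=[G,B,C,E] q_used=0 → run G
t=25: queue=[G,B,C,E] q_used=1 → run G
t=26: queue=[G,B,C,E] q_used=2 → run G
t=27: queue=[B,C,E,G] q_used=0 → run B
t=28: queue=[B,C,E,G] q_used=1 → run B
t=29: queue=[B,C,E,G] q_used=2 → run B
t=30: queue=[C,E,G,B] q_used=0 → run C
t=31: queue=[E,G,B] q_used=0 → run E
t=32: queue=[E,G,B] q_used=1 → run E
t=33: queue=[E,G,B] q_used=2 → run E
t=34: queue=[G,B,E] q_used=0 → run G
t=35: queue=[B,E] q_used=0 → run B
t=36: queue=[B,E] q_used=1 → run B
t=37: queue=[E] q_used=0 → run E
t=38: (idle)
t=39: (idle)
t=40: (idle)
t=41: (idle)
t=42: (idle)
t=43: (idle)
t=44: (idle)
t=45: (idle)
t=46: (idle)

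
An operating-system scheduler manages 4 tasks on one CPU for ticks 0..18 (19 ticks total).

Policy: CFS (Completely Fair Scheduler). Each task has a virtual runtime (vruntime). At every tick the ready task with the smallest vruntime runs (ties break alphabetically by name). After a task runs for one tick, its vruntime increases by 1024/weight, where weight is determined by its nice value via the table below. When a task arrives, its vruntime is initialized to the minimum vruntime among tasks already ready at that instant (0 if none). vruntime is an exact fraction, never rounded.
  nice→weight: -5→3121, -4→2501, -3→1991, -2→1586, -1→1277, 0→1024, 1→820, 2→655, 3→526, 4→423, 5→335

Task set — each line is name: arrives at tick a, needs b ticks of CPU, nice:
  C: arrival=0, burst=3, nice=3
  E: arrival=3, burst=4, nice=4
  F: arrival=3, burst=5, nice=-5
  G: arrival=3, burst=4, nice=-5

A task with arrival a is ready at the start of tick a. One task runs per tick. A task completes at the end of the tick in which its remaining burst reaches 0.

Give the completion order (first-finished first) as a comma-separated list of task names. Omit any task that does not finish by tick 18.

t=0: vr[C=0] → run C
t=1: vr[C=512/263] → run C
t=2: vr[C=1024/263] → run C
t=3: vr[E=0 F=0 G=0] → run E
t=4: vr[E=1024/423 F=0 G=0] → run F
t=5: vr[E=1024/423 F=1024/3121 G=0] → run G
t=6: vr[E=1024/423 F=1024/3121 G=1024/3121] → run F
t=7: vr[E=1024/423 F=2048/3121 G=1024/3121] → run G
t=8: vr[E=1024/423 F=2048/3121 G=2048/3121] → run F
t=9: vr[E=1024/423 F=3072/3121 G=2048/3121] → run G
t=10: vr[E=1024/423 F=3072/3121 G=3072/3121] → run F
t=11: vr[E=1024/423 F=4096/3121 G=3072/3121] → run G
t=12: vr[E=1024/423 F=4096/3121] → run F
t=13: vr[E=1024/423] → run E
t=14: vr[E=2048/423] → run E
t=15: vr[E=1024/141] → run E
t=16: (idle)
t=17: (idle)
t=18: (idle)

completion order = C, G, F, E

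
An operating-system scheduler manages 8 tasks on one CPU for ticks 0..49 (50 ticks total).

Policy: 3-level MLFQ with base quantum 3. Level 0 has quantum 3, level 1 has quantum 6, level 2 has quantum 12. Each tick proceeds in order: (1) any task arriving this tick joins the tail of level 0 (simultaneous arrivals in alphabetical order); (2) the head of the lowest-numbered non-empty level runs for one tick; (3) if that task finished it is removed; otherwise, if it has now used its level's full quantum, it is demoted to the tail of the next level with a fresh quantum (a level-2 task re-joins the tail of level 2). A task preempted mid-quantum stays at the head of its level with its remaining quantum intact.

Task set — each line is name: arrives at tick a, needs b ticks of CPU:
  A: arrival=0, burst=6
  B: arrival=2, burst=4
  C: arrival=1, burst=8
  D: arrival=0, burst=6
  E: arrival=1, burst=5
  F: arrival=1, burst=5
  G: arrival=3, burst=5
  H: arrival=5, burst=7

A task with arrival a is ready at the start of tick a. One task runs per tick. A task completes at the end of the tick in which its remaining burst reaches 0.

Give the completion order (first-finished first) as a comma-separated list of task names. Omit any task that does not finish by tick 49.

completion order = A, D, C, E, F, B, G, H

t=0: L0/L1/L2 = AD/-/- → run A
t=1: L0/L1/L2 = ADCEF/-/- → run A
t=2: L0/L1/L2 = ADCEFB/-/- → run A
t=3: L0/L1/L2 = DCEFBG/A/- → run D
t=4: L0/L1/L2 = DCEFBG/A/- → run D
t=5: L0/L1/L2 = DCEFBGH/A/- → run D
t=6: L0/L1/L2 = CEFBGH/AD/- → run C
t=7: L0/L1/L2 = CEFBGH/AD/- → run C
t=8: L0/L1/L2 = CEFBGH/AD/- → run C
t=9: L0/L1/L2 = EFBGH/ADC/- → run E
t=10: L0/L1/L2 = EFBGH/ADC/- → run E
t=11: L0/L1/L2 = EFBGH/ADC/- → run E
t=12: L0/L1/L2 = FBGH/ADCE/- → run F
t=13: L0/L1/L2 = FBGH/ADCE/- → run F
t=14: L0/L1/L2 = FBGH/ADCE/- → run F
t=15: L0/L1/L2 = BGH/ADCEF/- → run B
t=16: L0/L1/L2 = BGH/ADCEF/- → run B
t=17: L0/L1/L2 = BGH/ADCEF/- → run B
t=18: L0/L1/L2 = GH/ADCEFB/- → run G
t=19: L0/L1/L2 = GH/ADCEFB/- → run G
t=20: L0/L1/L2 = GH/ADCEFB/- → run G
t=21: L0/L1/L2 = H/ADCEFBG/- → run H
t=22: L0/L1/L2 = H/ADCEFBG/- → run H
t=23: L0/L1/L2 = H/ADCEFBG/- → run H
t=24: L0/L1/L2 = -/ADCEFBGH/- → run A
t=25: L0/L1/L2 = -/ADCEFBGH/- → run A
t=26: L0/L1/L2 = -/ADCEFBGH/- → run A
t=27: L0/L1/L2 = -/DCEFBGH/- → run D
t=28: L0/L1/L2 = -/DCEFBGH/- → run D
t=29: L0/L1/L2 = -/DCEFBGH/- → run D
t=30: L0/L1/L2 = -/CEFBGH/- → run C
t=31: L0/L1/L2 = -/CEFBGH/- → run C
t=32: L0/L1/L2 = -/CEFBGH/- → run C
t=33: L0/L1/L2 = -/CEFBGH/- → run C
t=34: L0/L1/L2 = -/CEFBGH/- → run C
t=35: L0/L1/L2 = -/EFBGH/- → run E
t=36: L0/L1/L2 = -/EFBGH/- → run E
t=37: L0/L1/L2 = -/FBGH/- → run F
t=38: L0/L1/L2 = -/FBGH/- → run F
t=39: L0/L1/L2 = -/BGH/- → run B
t=40: L0/L1/L2 = -/GH/- → run G
t=41: L0/L1/L2 = -/GH/- → run G
t=42: L0/L1/L2 = -/H/- → run H
t=43: L0/L1/L2 = -/H/- → run H
t=44: L0/L1/L2 = -/H/- → run H
t=45: L0/L1/L2 = -/H/- → run H
t=46: (idle)
t=47: (idle)
t=48: (idle)
t=49: (idle)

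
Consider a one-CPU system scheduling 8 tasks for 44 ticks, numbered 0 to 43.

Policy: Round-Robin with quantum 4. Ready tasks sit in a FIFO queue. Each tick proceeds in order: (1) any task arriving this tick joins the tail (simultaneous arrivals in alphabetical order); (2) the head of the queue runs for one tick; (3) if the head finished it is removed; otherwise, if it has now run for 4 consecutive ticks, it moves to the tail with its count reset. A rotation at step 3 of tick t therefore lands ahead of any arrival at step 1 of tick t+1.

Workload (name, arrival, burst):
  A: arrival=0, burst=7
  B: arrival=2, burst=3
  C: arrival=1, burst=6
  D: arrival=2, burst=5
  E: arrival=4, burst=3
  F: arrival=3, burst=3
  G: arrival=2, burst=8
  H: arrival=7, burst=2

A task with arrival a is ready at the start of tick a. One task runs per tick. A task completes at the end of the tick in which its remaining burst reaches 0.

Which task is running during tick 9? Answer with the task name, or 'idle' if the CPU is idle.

t=0: queue=[A] q_used=0 → run A
t=1: queue=[A,C] q_used=1 → run A
t=2: queue=[A,C,B,D,G] q_used=2 → run A
t=3: queue=[A,C,B,D,G,F] q_used=3 → run A
t=4: queue=[C,B,D,G,F,A,E] q_used=0 → run C
t=5: queue=[C,B,D,G,F,A,E] q_used=1 → run C
t=6: queue=[C,B,D,G,F,A,E] q_used=2 → run C
t=7: queue=[C,B,D,G,F,A,E,H] q_used=3 → run C
t=8: queue=[B,D,G,F,A,E,H,C] q_used=0 → run B
t=9: queue=[B,D,G,F,A,E,H,C] q_used=1 → run B
t=10: queue=[B,D,G,F,A,E,H,C] q_used=2 → run B
t=11: queue=[D,G,F,A,E,H,C] q_used=0 → run D
t=12: queue=[D,G,F,A,E,H,C] q_used=1 → run D
t=13: queue=[D,G,F,A,E,H,C] q_used=2 → run D
t=14: queue=[D,G,F,A,E,H,C] q_used=3 → run D
t=15: queue=[G,F,A,E,H,C,D] q_used=0 → run G
t=16: queue=[G,F,A,E,H,C,D] q_used=1 → run G
t=17: queue=[G,F,A,E,H,C,D] q_used=2 → run G
t=18: queue=[G,F,A,E,H,C,D] q_used=3 → run G
t=19: queue=[F,A,E,H,C,D,G] q_used=0 → run F
t=20: queue=[F,A,E,H,C,D,G] q_used=1 → run F
t=21: queue=[F,A,E,H,C,D,G] q_used=2 → run F
t=22: queue=[A,E,H,C,D,G] q_used=0 → run A
t=23: queue=[A,E,H,C,D,G] q_used=1 → run A
t=24: queue=[A,E,H,C,D,G] q_used=2 → run A
t=25: queue=[E,H,C,D,G] q_used=0 → run E
t=26: queue=[E,H,C,D,G] q_used=1 → run E
t=27: queue=[E,H,C,D,G] q_used=2 → run E
t=28: queue=[H,C,D,G] q_used=0 → run H
t=29: queue=[H,C,D,G] q_used=1 → run H
t=30: queue=[C,D,G] q_used=0 → run C
t=31: queue=[C,D,G] q_used=1 → run C
t=32: queue=[D,G] q_used=0 → run D
t=33: queue=[G] q_used=0 → run G
t=34: queue=[G] q_used=1 → run G
t=35: queue=[G] q_used=2 → run G
t=36: queue=[G] q_used=3 → run G
t=37: (idle)
t=38: (idle)
t=39: (idle)
t=40: (idle)
t=41: (idle)
t=42: (idle)
t=43: (idle)

running at tick 9 = B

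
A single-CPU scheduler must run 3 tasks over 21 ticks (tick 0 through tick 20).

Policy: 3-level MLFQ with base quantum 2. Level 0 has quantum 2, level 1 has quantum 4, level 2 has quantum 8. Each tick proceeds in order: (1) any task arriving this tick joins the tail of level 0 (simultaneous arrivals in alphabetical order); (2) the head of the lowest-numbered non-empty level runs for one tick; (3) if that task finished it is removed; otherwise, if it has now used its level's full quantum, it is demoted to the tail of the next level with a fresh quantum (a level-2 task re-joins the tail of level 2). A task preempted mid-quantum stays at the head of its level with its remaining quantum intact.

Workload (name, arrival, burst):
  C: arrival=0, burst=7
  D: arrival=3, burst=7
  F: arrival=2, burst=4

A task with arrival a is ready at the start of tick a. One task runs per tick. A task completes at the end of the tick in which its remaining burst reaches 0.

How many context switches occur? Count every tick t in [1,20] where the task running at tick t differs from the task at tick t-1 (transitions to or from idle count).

context switches = 8

t=0: L0/L1/L2 = C/-/- → run C
t=1: L0/L1/L2 = C/-/- → run C
t=2: L0/L1/L2 = F/C/- → run F
t=3: L0/L1/L2 = FD/C/- → run F
t=4: L0/L1/L2 = D/CF/- → run D
t=5: L0/L1/L2 = D/CF/- → run D
t=6: L0/L1/L2 = -/CFD/- → run C
t=7: L0/L1/L2 = -/CFD/- → run C
t=8: L0/L1/L2 = -/CFD/- → run C
t=9: L0/L1/L2 = -/CFD/- → run C
t=10: L0/L1/L2 = -/FD/C → run F
t=11: L0/L1/L2 = -/FD/C → run F
t=12: L0/L1/L2 = -/D/C → run D
t=13: L0/L1/L2 = -/D/C → run D
t=14: L0/L1/L2 = -/D/C → run D
t=15: L0/L1/L2 = -/D/C → run D
t=16: L0/L1/L2 = -/-/CD → run C
t=17: L0/L1/L2 = -/-/D → run D
t=18: (idle)
t=19: (idle)
t=20: (idle)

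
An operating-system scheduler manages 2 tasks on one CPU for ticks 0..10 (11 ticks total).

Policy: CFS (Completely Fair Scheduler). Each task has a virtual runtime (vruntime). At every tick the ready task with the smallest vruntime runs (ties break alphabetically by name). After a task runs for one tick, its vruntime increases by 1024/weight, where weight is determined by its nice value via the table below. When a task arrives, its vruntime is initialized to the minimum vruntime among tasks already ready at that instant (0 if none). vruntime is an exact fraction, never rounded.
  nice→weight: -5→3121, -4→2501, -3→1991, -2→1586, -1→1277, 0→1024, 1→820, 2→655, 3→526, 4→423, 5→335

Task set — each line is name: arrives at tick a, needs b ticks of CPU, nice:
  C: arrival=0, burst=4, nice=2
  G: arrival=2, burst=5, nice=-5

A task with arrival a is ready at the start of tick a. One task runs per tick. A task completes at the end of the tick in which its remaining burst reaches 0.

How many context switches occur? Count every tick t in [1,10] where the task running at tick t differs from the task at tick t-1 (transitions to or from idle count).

t=0: vr[C=0] → run C
t=1: vr[C=1024/655] → run C
t=2: vr[C=2048/655 G=2048/655] → run C
t=3: vr[C=3072/655 G=2048/655] → run G
t=4: vr[C=3072/655 G=7062528/2044255] → run G
t=5: vr[C=3072/655 G=7733248/2044255] → run G
t=6: vr[C=3072/655 G=8403968/2044255] → run G
t=7: vr[C=3072/655 G=9074688/2044255] → run G
t=8: vr[C=3072/655] → run C
t=9: (idle)
t=10: (idle)

context switches = 3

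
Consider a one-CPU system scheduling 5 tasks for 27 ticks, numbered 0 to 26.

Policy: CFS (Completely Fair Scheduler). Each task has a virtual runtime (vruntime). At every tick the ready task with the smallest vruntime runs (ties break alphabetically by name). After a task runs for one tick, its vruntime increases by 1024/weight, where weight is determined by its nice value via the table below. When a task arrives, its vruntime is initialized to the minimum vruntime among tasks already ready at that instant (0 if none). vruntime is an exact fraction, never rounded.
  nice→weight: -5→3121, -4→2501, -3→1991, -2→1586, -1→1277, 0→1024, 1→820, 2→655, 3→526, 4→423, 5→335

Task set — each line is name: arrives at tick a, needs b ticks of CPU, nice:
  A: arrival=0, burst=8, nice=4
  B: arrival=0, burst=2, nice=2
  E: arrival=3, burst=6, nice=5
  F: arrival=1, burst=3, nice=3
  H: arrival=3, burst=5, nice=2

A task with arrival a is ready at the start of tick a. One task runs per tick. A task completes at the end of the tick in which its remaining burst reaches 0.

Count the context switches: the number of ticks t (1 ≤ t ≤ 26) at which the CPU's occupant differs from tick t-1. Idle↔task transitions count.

t=0: vr[A=0 B=0] → run A
t=1: vr[A=1024/423 B=0 F=0] → run B
t=2: vr[A=1024/423 B=1024/655 F=0] → run F
t=3: vr[A=1024/423 B=1024/655 E=1024/655 F=512/263 H=1024/655] → run B
t=4: vr[A=1024/423 E=1024/655 F=512/263 H=1024/655] → run E
t=5: vr[A=1024/423 E=202752/43885 F=512/263 H=1024/655] → run H
t=6: vr[A=1024/423 E=202752/43885 F=512/263 H=2048/655] → run F
t=7: vr[A=1024/423 E=202752/43885 F=1024/263 H=2048/655] → run A
t=8: vr[A=2048/423 E=202752/43885 F=1024/263 H=2048/655] → run H
t=9: vr[A=2048/423 E=202752/43885 F=1024/263 H=3072/655] → run F
t=10: vr[A=2048/423 E=202752/43885 H=3072/655] → run E
t=11: vr[A=2048/423 E=336896/43885 H=3072/655] → run H
t=12: vr[A=2048/423 E=336896/43885 H=4096/655] → run A
t=13: vr[A=1024/141 E=336896/43885 H=4096/655] → run H
t=14: vr[A=1024/141 E=336896/43885 H=1024/131] → run A
t=15: vr[A=4096/423 E=336896/43885 H=1024/131] → run E
t=16: vr[A=4096/423 E=94208/8777 H=1024/131] → run H
t=17: vr[A=4096/423 E=94208/8777] → run A
t=18: vr[A=5120/423 E=94208/8777] → run E
t=19: vr[A=5120/423 E=605184/43885] → run A
t=20: vr[A=2048/141 E=605184/43885] → run E
t=21: vr[A=2048/141 E=739328/43885] → run A
t=22: vr[A=7168/423 E=739328/43885] → run E
t=23: vr[A=7168/423] → run A
t=24: (idle)
t=25: (idle)
t=26: (idle)

context switches = 24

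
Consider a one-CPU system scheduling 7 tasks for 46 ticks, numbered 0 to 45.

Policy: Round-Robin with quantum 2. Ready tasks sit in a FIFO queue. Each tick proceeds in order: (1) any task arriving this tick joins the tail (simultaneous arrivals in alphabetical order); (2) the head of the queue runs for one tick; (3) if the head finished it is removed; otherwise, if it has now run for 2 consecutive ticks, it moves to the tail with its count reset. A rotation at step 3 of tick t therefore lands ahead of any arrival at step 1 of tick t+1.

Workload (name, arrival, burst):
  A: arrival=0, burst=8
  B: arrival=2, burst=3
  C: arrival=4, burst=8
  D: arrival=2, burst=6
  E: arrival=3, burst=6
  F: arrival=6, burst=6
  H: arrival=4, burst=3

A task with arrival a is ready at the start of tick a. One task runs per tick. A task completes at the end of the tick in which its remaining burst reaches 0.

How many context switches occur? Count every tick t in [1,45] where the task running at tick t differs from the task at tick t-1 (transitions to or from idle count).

context switches = 20

t=0: queue=[A] q_used=0 → run A
t=1: queue=[A] q_used=1 → run A
t=2: queue=[A,B,D] q_used=0 → run A
t=3: queue=[A,B,D,E] q_used=1 → run A
t=4: queue=[B,D,E,A,C,H] q_used=0 → run B
t=5: queue=[B,D,E,A,C,H] q_used=1 → run B
t=6: queue=[D,E,A,C,H,B,F] q_used=0 → run D
t=7: queue=[D,E,A,C,H,B,F] q_used=1 → run D
t=8: queue=[E,A,C,H,B,F,D] q_used=0 → run E
t=9: queue=[E,A,C,H,B,F,D] q_used=1 → run E
t=10: queue=[A,C,H,B,F,D,E] q_used=0 → run A
t=11: queue=[A,C,H,B,F,D,E] q_used=1 → run A
t=12: queue=[C,H,B,F,D,E,A] q_used=0 → run C
t=13: queue=[C,H,B,F,D,E,A] q_used=1 → run C
t=14: queue=[H,B,F,D,E,A,C] q_used=0 → run H
t=15: queue=[H,B,F,D,E,A,C] q_used=1 → run H
t=16: queue=[B,F,D,E,A,C,H] q_used=0 → run B
t=17: queue=[F,D,E,A,C,H] q_used=0 → run F
t=18: queue=[F,D,E,A,C,H] q_used=1 → run F
t=19: queue=[D,E,A,C,H,F] q_used=0 → run D
t=20: queue=[D,E,A,C,H,F] q_used=1 → run D
t=21: queue=[E,A,C,H,F,D] q_used=0 → run E
t=22: queue=[E,A,C,H,F,D] q_used=1 → run E
t=23: queue=[A,C,H,F,D,E] q_used=0 → run A
t=24: queue=[A,C,H,F,D,E] q_used=1 → run A
t=25: queue=[C,H,F,D,E] q_used=0 → run C
t=26: queue=[C,H,F,D,E] q_used=1 → run C
t=27: queue=[H,F,D,E,C] q_used=0 → run H
t=28: queue=[F,D,E,C] q_used=0 → run F
t=29: queue=[F,D,E,C] q_used=1 → run F
t=30: queue=[D,E,C,F] q_used=0 → run D
t=31: queue=[D,E,C,F] q_used=1 → run D
t=32: queue=[E,C,F] q_used=0 → run E
t=33: queue=[E,C,F] q_used=1 → run E
t=34: queue=[C,F] q_used=0 → run C
t=35: queue=[C,F] q_used=1 → run C
t=36: queue=[F,C] q_used=0 → run F
t=37: queue=[F,C] q_used=1 → run F
t=38: queue=[C] q_used=0 → run C
t=39: queue=[C] q_used=1 → run C
t=40: (idle)
t=41: (idle)
t=42: (idle)
t=43: (idle)
t=44: (idle)
t=45: (idle)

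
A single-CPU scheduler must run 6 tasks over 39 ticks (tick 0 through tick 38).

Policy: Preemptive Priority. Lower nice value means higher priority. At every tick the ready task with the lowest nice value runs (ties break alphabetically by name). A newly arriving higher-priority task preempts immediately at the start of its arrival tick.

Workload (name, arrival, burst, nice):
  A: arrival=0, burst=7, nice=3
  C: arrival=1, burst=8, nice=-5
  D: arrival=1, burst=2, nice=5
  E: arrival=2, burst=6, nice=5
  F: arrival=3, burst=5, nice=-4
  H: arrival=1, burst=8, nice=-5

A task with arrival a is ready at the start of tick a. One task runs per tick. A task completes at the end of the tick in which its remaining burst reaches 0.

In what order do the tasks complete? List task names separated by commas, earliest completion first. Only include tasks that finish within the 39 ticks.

t=0: ready={A} → run A
t=1: ready={A,C,D,H} → run C
t=2: ready={A,C,D,E,H} → run C
t=3: ready={A,C,D,E,F,H} → run C
t=4: ready={A,C,D,E,F,H} → run C
t=5: ready={A,C,D,E,F,H} → run C
t=6: ready={A,C,D,E,F,H} → run C
t=7: ready={A,C,D,E,F,H} → run C
t=8: ready={A,C,D,E,F,H} → run C
t=9: ready={A,D,E,F,H} → run H
t=10: ready={A,D,E,F,H} → run H
t=11: ready={A,D,E,F,H} → run H
t=12: ready={A,D,E,F,H} → run H
t=13: ready={A,D,E,F,H} → run H
t=14: ready={A,D,E,F,H} → run H
t=15: ready={A,D,E,F,H} → run H
t=16: ready={A,D,E,F,H} → run H
t=17: ready={A,D,E,F} → run F
t=18: ready={A,D,E,F} → run F
t=19: ready={A,D,E,F} → run F
t=20: ready={A,D,E,F} → run F
t=21: ready={A,D,E,F} → run F
t=22: ready={A,D,E} → run A
t=23: ready={A,D,E} → run A
t=24: ready={A,D,E} → run A
t=25: ready={A,D,E} → run A
t=26: ready={A,D,E} → run A
t=27: ready={A,D,E} → run A
t=28: ready={D,E} → run D
t=29: ready={D,E} → run D
t=30: ready={E} → run E
t=31: ready={E} → run E
t=32: ready={E} → run E
t=33: ready={E} → run E
t=34: ready={E} → run E
t=35: ready={E} → run E
t=36: (idle)
t=37: (idle)
t=38: (idle)

completion order = C, H, F, A, D, E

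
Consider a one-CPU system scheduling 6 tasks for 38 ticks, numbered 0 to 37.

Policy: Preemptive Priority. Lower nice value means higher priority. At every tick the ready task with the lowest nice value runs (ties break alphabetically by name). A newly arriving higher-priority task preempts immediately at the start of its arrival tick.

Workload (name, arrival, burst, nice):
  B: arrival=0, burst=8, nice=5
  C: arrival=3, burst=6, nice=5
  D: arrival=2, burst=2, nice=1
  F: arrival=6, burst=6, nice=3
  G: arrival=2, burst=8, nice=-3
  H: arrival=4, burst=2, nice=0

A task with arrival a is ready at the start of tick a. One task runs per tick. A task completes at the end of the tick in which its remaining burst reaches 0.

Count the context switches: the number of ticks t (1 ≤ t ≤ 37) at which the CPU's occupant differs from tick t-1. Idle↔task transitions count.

t=0: ready={B} → run B
t=1: ready={B} → run B
t=2: ready={B,D,G} → run G
t=3: ready={B,C,D,G} → run G
t=4: ready={B,C,D,G,H} → run G
t=5: ready={B,C,D,G,H} → run G
t=6: ready={B,C,D,F,G,H} → run G
t=7: ready={B,C,D,F,G,H} → run G
t=8: ready={B,C,D,F,G,H} → run G
t=9: ready={B,C,D,F,G,H} → run G
t=10: ready={B,C,D,F,H} → run H
t=11: ready={B,C,D,F,H} → run H
t=12: ready={B,C,D,F} → run D
t=13: ready={B,C,D,F} → run D
t=14: ready={B,C,F} → run F
t=15: ready={B,C,F} → run F
t=16: ready={B,C,F} → run F
t=17: ready={B,C,F} → run F
t=18: ready={B,C,F} → run F
t=19: ready={B,C,F} → run F
t=20: ready={B,C} → run B
t=21: ready={B,C} → run B
t=22: ready={B,C} → run B
t=23: ready={B,C} → run B
t=24: ready={B,C} → run B
t=25: ready={B,C} → run B
t=26: ready={C} → run C
t=27: ready={C} → run C
t=28: ready={C} → run C
t=29: ready={C} → run C
t=30: ready={C} → run C
t=31: ready={C} → run C
t=32: (idle)
t=33: (idle)
t=34: (idle)
t=35: (idle)
t=36: (idle)
t=37: (idle)

context switches = 7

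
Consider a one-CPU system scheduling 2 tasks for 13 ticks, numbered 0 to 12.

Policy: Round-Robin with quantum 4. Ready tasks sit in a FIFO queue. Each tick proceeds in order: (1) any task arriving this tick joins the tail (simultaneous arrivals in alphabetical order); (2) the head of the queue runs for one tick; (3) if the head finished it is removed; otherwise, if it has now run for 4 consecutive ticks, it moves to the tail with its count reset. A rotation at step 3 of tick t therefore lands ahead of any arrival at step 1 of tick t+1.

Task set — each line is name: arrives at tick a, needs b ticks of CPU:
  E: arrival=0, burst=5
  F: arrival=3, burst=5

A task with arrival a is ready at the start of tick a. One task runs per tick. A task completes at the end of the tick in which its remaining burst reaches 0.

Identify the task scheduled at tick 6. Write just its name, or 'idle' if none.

t=0: queue=[E] q_used=0 → run E
t=1: queue=[E] q_used=1 → run E
t=2: queue=[E] q_used=2 → run E
t=3: queue=[E,F] q_used=3 → run E
t=4: queue=[F,E] q_used=0 → run F
t=5: queue=[F,E] q_used=1 → run F
t=6: queue=[F,E] q_used=2 → run F
t=7: queue=[F,E] q_used=3 → run F
t=8: queue=[E,F] q_used=0 → run E
t=9: queue=[F] q_used=0 → run F
t=10: (idle)
t=11: (idle)
t=12: (idle)

running at tick 6 = F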